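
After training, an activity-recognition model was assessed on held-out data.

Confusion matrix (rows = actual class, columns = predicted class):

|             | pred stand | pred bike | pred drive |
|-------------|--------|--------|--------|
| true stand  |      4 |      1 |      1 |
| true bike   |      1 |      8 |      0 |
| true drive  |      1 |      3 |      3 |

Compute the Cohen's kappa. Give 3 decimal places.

0.506

Observed agreement pₒ = trace/N = 15/22 = 0.6818
Expected agreement pₑ = Σ (rowᵢ·colᵢ)/N² = (6·6 + 9·12 + 7·4)/22² = 0.3554
κ = (pₒ − pₑ)/(1 − pₑ) = (0.6818 − 0.3554)/(1 − 0.3554) = 0.506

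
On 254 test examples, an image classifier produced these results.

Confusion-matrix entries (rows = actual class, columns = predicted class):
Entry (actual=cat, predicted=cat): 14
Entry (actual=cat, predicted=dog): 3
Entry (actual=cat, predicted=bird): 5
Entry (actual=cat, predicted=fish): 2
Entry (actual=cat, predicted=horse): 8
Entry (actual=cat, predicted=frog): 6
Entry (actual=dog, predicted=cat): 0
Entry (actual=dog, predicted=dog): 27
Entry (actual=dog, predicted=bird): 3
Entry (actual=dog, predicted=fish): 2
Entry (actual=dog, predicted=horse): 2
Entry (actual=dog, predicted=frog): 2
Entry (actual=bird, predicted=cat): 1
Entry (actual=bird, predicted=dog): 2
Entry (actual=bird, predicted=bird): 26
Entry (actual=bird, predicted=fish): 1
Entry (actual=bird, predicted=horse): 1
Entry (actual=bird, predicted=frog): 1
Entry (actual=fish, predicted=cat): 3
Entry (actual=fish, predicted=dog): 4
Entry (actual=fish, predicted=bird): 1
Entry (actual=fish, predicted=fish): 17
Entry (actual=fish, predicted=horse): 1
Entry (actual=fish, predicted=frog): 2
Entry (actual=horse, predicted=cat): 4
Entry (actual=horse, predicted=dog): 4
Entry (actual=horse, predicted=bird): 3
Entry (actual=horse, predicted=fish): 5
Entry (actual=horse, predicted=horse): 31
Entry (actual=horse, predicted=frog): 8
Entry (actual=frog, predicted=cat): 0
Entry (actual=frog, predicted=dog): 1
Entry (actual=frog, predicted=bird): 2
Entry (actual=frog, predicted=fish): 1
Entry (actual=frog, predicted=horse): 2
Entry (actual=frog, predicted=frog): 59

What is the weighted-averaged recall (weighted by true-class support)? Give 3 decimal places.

Per-class recall (TP/(TP+FN)):
  cat: TP=14, FN=3+5+2+8+6=24 → 14/38 = 0.3684
  dog: TP=27, FN=0+3+2+2+2=9 → 27/36 = 0.7500
  bird: TP=26, FN=1+2+1+1+1=6 → 26/32 = 0.8125
  fish: TP=17, FN=3+4+1+1+2=11 → 17/28 = 0.6071
  horse: TP=31, FN=4+4+3+5+8=24 → 31/55 = 0.5636
  frog: TP=59, FN=0+1+2+1+2=6 → 59/65 = 0.9077
Weighted-recall = Σ (supportᵢ/N)·recallᵢ with N=254: (38/254)·0.3684 + (36/254)·0.7500 + (32/254)·0.8125 + (28/254)·0.6071 + (55/254)·0.5636 + (65/254)·0.9077 = 0.685

0.685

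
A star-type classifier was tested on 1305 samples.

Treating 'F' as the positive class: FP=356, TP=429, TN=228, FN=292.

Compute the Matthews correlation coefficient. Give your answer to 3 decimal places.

MCC = (TP·TN − FP·FN) / √((TP+FP)(TP+FN)(TN+FP)(TN+FN))
Numerator = 429·228 − 356·292 = -6140
Denominator = √(785·721·584·520) = √171878324800 = 414582.1086
MCC = -6140 / 414582.1086 = -0.015

-0.015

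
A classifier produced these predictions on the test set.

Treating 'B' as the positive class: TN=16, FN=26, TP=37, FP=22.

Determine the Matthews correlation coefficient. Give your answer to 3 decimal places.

0.008

MCC = (TP·TN − FP·FN) / √((TP+FP)(TP+FN)(TN+FP)(TN+FN))
Numerator = 37·16 − 22·26 = 20
Denominator = √(59·63·38·42) = √5932332 = 2435.6379
MCC = 20 / 2435.6379 = 0.008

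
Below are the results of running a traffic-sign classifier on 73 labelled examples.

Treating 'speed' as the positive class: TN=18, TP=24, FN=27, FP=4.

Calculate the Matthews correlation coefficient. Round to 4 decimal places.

MCC = (TP·TN − FP·FN) / √((TP+FP)(TP+FN)(TN+FP)(TN+FN))
Numerator = 24·18 − 4·27 = 324
Denominator = √(28·51·22·45) = √1413720 = 1188.9996
MCC = 324 / 1188.9996 = 0.2725

0.2725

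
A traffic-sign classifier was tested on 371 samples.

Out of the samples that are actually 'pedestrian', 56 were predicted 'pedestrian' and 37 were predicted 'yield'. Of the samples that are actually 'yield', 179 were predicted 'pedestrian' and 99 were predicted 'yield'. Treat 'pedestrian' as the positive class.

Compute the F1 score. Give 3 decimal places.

0.341

Precision = TP/(TP+FP) = 56/235 = 0.2383
Recall = TP/(TP+FN) = 56/93 = 0.6022
F1 = 2·TP/(2·TP+FP+FN) = 112/328 = 0.341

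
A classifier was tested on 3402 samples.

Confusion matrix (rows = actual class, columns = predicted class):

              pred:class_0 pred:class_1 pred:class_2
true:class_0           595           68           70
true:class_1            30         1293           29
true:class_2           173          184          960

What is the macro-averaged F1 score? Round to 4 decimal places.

Per-class F1 score (2·TP/(2·TP+FP+FN)):
  class_0: TP=595, FP=30+173=203, FN=68+70=138 → 1190/1531 = 0.77727
  class_1: TP=1293, FP=68+184=252, FN=30+29=59 → 2586/2897 = 0.89265
  class_2: TP=960, FP=70+29=99, FN=173+184=357 → 1920/2376 = 0.80808
Macro-F1 score = mean = (0.77727 + 0.89265 + 0.80808) / 3 = 0.8260

0.8260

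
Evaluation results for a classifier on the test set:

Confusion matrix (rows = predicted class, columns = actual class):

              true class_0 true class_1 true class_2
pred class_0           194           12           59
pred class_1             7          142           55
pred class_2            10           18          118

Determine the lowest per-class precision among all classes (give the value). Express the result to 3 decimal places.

0.696

Per-class precision (TP/(TP+FP)):
  class_0: TP=194, FP=12+59=71 → 194/265 = 0.7321
  class_1: TP=142, FP=7+55=62 → 142/204 = 0.6961
  class_2: TP=118, FP=10+18=28 → 118/146 = 0.8082
Lowest is class 'class_1' with precision = 0.696.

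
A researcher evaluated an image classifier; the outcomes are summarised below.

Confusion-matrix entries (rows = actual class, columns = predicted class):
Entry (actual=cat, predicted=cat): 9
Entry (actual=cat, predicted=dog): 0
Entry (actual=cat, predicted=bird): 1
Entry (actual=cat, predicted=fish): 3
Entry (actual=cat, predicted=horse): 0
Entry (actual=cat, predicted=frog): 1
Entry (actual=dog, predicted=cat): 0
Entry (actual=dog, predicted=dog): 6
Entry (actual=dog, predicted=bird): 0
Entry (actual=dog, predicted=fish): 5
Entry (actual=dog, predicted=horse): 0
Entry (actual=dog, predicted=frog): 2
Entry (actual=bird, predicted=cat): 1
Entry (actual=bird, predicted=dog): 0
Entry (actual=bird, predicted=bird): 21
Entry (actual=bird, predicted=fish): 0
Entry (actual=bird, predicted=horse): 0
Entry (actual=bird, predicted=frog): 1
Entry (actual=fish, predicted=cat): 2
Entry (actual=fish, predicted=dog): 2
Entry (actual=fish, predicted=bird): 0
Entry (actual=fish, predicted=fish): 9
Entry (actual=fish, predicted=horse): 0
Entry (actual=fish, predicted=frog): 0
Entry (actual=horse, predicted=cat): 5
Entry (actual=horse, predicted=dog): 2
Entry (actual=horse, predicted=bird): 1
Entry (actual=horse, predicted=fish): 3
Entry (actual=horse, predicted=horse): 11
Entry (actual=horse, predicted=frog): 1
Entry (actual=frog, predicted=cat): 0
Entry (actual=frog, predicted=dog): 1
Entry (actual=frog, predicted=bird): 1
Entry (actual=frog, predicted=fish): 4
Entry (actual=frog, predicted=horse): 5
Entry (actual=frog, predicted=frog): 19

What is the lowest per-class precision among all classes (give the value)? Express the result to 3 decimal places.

Per-class precision (TP/(TP+FP)):
  cat: TP=9, FP=0+1+2+5+0=8 → 9/17 = 0.5294
  dog: TP=6, FP=0+0+2+2+1=5 → 6/11 = 0.5455
  bird: TP=21, FP=1+0+0+1+1=3 → 21/24 = 0.8750
  fish: TP=9, FP=3+5+0+3+4=15 → 9/24 = 0.3750
  horse: TP=11, FP=0+0+0+0+5=5 → 11/16 = 0.6875
  frog: TP=19, FP=1+2+1+0+1=5 → 19/24 = 0.7917
Lowest is class 'fish' with precision = 0.375.

0.375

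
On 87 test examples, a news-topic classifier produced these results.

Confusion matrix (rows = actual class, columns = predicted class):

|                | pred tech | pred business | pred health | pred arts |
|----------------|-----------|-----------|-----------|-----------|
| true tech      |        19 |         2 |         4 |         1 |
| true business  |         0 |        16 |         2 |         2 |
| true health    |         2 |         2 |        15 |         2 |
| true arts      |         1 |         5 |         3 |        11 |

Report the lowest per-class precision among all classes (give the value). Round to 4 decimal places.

0.6250

Per-class precision (TP/(TP+FP)):
  tech: TP=19, FP=0+2+1=3 → 19/22 = 0.86364
  business: TP=16, FP=2+2+5=9 → 16/25 = 0.64000
  health: TP=15, FP=4+2+3=9 → 15/24 = 0.62500
  arts: TP=11, FP=1+2+2=5 → 11/16 = 0.68750
Lowest is class 'health' with precision = 0.6250.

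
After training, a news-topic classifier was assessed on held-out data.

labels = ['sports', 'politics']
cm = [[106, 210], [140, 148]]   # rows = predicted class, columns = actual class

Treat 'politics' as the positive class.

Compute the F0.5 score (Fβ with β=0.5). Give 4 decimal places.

0.4901

Fβ = (1+β²)·TP / ((1+β²)·TP + β²·FN + FP), with β²=1/4
= 1.25·148 / (1.25·148 + 0.25·210 + 140) = 0.4901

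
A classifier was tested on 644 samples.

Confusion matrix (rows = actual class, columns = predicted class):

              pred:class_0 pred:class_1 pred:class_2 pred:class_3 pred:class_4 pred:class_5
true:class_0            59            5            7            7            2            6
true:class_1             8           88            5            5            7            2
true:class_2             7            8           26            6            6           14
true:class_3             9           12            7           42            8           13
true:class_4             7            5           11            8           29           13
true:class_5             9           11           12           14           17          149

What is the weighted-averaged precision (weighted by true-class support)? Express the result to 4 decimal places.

0.6102

Per-class precision (TP/(TP+FP)):
  class_0: TP=59, FP=8+7+9+7+9=40 → 59/99 = 0.59596
  class_1: TP=88, FP=5+8+12+5+11=41 → 88/129 = 0.68217
  class_2: TP=26, FP=7+5+7+11+12=42 → 26/68 = 0.38235
  class_3: TP=42, FP=7+5+6+8+14=40 → 42/82 = 0.51220
  class_4: TP=29, FP=2+7+6+8+17=40 → 29/69 = 0.42029
  class_5: TP=149, FP=6+2+14+13+13=48 → 149/197 = 0.75635
Weighted-precision = Σ (supportᵢ/N)·precisionᵢ with N=644: (86/644)·0.59596 + (115/644)·0.68217 + (67/644)·0.38235 + (91/644)·0.51220 + (73/644)·0.42029 + (212/644)·0.75635 = 0.6102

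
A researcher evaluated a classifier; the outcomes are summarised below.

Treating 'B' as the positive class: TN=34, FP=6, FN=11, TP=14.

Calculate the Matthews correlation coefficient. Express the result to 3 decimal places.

MCC = (TP·TN − FP·FN) / √((TP+FP)(TP+FN)(TN+FP)(TN+FN))
Numerator = 14·34 − 6·11 = 410
Denominator = √(20·25·40·45) = √900000 = 948.6833
MCC = 410 / 948.6833 = 0.432

0.432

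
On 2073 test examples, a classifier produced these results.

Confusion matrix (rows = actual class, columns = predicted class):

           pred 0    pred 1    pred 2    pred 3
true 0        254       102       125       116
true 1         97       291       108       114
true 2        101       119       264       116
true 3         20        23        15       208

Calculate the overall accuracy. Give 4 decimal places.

0.4906

Accuracy = trace / total = (254+291+264+208=1017) / 2073 = 1017/2073 = 0.4906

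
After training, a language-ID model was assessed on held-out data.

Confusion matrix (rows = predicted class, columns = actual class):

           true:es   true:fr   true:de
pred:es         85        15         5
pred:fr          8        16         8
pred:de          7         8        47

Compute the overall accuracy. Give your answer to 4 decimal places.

0.7437

Accuracy = trace / total = (85+16+47=148) / 199 = 148/199 = 0.7437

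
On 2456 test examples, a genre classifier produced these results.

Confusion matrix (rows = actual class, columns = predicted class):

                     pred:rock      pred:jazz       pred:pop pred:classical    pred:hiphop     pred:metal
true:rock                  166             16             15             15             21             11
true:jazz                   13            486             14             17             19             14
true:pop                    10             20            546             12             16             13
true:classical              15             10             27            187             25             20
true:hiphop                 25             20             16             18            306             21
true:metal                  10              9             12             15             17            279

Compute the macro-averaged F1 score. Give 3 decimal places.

0.777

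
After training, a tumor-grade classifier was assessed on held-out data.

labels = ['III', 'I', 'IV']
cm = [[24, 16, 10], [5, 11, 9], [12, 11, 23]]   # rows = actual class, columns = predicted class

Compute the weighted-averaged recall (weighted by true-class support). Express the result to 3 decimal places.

0.479

Per-class recall (TP/(TP+FN)):
  III: TP=24, FN=16+10=26 → 24/50 = 0.4800
  I: TP=11, FN=5+9=14 → 11/25 = 0.4400
  IV: TP=23, FN=12+11=23 → 23/46 = 0.5000
Weighted-recall = Σ (supportᵢ/N)·recallᵢ with N=121: (50/121)·0.4800 + (25/121)·0.4400 + (46/121)·0.5000 = 0.479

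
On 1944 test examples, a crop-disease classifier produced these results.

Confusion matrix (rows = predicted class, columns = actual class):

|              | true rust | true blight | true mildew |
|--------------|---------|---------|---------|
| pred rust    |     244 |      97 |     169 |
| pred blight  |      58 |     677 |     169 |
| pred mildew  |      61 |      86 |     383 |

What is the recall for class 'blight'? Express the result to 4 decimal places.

recall = TP/(TP+FN).
blight: TP=677, FN=97+86=183 → 677/860 = 0.78721

0.7872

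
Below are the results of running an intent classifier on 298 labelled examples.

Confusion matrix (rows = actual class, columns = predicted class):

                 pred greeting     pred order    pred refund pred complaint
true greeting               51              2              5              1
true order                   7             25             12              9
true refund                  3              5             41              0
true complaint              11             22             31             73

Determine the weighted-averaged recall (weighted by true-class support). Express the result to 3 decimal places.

Per-class recall (TP/(TP+FN)):
  greeting: TP=51, FN=2+5+1=8 → 51/59 = 0.8644
  order: TP=25, FN=7+12+9=28 → 25/53 = 0.4717
  refund: TP=41, FN=3+5+0=8 → 41/49 = 0.8367
  complaint: TP=73, FN=11+22+31=64 → 73/137 = 0.5328
Weighted-recall = Σ (supportᵢ/N)·recallᵢ with N=298: (59/298)·0.8644 + (53/298)·0.4717 + (49/298)·0.8367 + (137/298)·0.5328 = 0.638

0.638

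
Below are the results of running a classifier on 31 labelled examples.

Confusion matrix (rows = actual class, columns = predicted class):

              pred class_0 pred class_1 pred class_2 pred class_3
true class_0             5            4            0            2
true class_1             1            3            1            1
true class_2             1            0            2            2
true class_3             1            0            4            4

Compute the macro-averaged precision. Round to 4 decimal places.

Per-class precision (TP/(TP+FP)):
  class_0: TP=5, FP=1+1+1=3 → 5/8 = 0.62500
  class_1: TP=3, FP=4+0+0=4 → 3/7 = 0.42857
  class_2: TP=2, FP=0+1+4=5 → 2/7 = 0.28571
  class_3: TP=4, FP=2+1+2=5 → 4/9 = 0.44444
Macro-precision = mean = (0.62500 + 0.42857 + 0.28571 + 0.44444) / 4 = 0.4459

0.4459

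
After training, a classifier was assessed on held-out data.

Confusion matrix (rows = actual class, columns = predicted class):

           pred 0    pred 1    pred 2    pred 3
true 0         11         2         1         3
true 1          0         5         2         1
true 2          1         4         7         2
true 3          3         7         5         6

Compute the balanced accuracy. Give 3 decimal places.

Balanced accuracy = mean of per-class recall.
  0: recall = 11/17 = 0.6471
  1: recall = 5/8 = 0.6250
  2: recall = 7/14 = 0.5000
  3: recall = 6/21 = 0.2857
Mean = (0.6471 + 0.6250 + 0.5000 + 0.2857) / 4 = 0.514

0.514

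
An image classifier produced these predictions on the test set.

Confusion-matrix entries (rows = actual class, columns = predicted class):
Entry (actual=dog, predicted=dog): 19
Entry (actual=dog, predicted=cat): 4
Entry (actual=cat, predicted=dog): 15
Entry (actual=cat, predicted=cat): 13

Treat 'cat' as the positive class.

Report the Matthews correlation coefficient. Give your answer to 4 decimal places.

0.3065

MCC = (TP·TN − FP·FN) / √((TP+FP)(TP+FN)(TN+FP)(TN+FN))
Numerator = 13·19 − 4·15 = 187
Denominator = √(17·28·23·34) = √372232 = 610.1082
MCC = 187 / 610.1082 = 0.3065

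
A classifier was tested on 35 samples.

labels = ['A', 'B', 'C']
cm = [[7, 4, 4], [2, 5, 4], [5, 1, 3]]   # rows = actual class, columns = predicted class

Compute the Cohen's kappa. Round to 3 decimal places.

0.132

Observed agreement pₒ = trace/N = 15/35 = 0.4286
Expected agreement pₑ = Σ (rowᵢ·colᵢ)/N² = (15·14 + 11·10 + 9·11)/35² = 0.3420
κ = (pₒ − pₑ)/(1 − pₑ) = (0.4286 − 0.3420)/(1 − 0.3420) = 0.132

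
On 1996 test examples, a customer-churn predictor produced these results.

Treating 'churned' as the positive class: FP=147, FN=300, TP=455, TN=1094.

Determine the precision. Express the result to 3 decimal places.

Precision = TP/(TP+FP) = 455/(455+147) = 455/602 = 0.756

0.756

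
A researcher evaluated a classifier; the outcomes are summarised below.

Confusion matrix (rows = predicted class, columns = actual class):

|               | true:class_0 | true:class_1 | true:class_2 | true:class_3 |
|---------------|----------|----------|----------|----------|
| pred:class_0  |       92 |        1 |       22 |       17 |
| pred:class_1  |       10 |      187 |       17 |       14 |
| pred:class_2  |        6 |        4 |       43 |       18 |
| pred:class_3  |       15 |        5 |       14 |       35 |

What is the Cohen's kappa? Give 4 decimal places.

Observed agreement pₒ = trace/N = 357/500 = 0.71400
Expected agreement pₑ = Σ (rowᵢ·colᵢ)/N² = (123·132 + 197·228 + 96·71 + 84·69)/500² = 0.29506
κ = (pₒ − pₑ)/(1 − pₑ) = (0.71400 − 0.29506)/(1 − 0.29506) = 0.5943

0.5943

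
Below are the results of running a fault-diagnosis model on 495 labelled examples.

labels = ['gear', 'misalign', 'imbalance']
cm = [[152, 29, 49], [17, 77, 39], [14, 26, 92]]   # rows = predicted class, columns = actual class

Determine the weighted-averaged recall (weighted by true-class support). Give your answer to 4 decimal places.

0.6485

Per-class recall (TP/(TP+FN)):
  gear: TP=152, FN=17+14=31 → 152/183 = 0.83060
  misalign: TP=77, FN=29+26=55 → 77/132 = 0.58333
  imbalance: TP=92, FN=49+39=88 → 92/180 = 0.51111
Weighted-recall = Σ (supportᵢ/N)·recallᵢ with N=495: (183/495)·0.83060 + (132/495)·0.58333 + (180/495)·0.51111 = 0.6485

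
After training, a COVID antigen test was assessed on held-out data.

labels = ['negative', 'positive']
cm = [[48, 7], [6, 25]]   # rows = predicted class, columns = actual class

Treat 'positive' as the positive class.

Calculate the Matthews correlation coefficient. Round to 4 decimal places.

0.6746

MCC = (TP·TN − FP·FN) / √((TP+FP)(TP+FN)(TN+FP)(TN+FN))
Numerator = 25·48 − 6·7 = 1158
Denominator = √(31·32·54·55) = √2946240 = 1716.4615
MCC = 1158 / 1716.4615 = 0.6746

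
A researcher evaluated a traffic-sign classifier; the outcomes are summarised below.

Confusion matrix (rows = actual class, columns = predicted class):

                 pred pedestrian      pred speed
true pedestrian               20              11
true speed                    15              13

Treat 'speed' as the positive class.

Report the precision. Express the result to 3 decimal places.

0.542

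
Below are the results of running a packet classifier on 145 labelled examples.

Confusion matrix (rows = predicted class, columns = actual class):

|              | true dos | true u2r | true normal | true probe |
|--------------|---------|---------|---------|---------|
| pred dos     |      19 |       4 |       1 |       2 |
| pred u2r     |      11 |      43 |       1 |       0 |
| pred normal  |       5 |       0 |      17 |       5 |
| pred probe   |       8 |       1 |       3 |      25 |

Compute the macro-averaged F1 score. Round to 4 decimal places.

0.7010

Per-class F1 score (2·TP/(2·TP+FP+FN)):
  dos: TP=19, FP=4+1+2=7, FN=11+5+8=24 → 38/69 = 0.55072
  u2r: TP=43, FP=11+1+0=12, FN=4+0+1=5 → 86/103 = 0.83495
  normal: TP=17, FP=5+0+5=10, FN=1+1+3=5 → 34/49 = 0.69388
  probe: TP=25, FP=8+1+3=12, FN=2+0+5=7 → 50/69 = 0.72464
Macro-F1 score = mean = (0.55072 + 0.83495 + 0.69388 + 0.72464) / 4 = 0.7010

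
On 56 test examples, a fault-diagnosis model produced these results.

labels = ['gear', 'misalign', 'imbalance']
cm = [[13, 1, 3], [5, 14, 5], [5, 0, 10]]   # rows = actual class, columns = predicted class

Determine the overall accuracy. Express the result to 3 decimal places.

0.661

Accuracy = trace / total = (13+14+10=37) / 56 = 37/56 = 0.661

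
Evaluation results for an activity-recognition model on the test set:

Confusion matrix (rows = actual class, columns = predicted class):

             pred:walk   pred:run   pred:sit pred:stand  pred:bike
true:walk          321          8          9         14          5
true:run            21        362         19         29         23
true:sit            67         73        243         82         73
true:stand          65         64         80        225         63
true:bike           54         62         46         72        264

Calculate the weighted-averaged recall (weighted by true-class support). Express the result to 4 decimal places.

0.6037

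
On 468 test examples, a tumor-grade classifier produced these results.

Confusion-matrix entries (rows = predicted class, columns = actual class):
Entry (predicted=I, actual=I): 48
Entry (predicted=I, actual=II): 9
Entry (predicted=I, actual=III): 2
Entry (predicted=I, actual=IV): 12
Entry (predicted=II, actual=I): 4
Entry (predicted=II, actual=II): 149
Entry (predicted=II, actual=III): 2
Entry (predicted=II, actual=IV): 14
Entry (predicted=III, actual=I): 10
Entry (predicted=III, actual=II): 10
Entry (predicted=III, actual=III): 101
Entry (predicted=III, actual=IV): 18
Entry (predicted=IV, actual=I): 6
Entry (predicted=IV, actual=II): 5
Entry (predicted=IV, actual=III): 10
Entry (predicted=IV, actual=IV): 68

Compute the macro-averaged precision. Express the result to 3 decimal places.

0.762

Per-class precision (TP/(TP+FP)):
  I: TP=48, FP=9+2+12=23 → 48/71 = 0.6761
  II: TP=149, FP=4+2+14=20 → 149/169 = 0.8817
  III: TP=101, FP=10+10+18=38 → 101/139 = 0.7266
  IV: TP=68, FP=6+5+10=21 → 68/89 = 0.7640
Macro-precision = mean = (0.6761 + 0.8817 + 0.7266 + 0.7640) / 4 = 0.762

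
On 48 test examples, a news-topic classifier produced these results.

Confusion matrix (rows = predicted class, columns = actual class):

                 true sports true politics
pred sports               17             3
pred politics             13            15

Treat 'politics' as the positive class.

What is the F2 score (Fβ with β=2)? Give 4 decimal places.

0.7500

Fβ = (1+β²)·TP / ((1+β²)·TP + β²·FN + FP), with β²=4
= 5·15 / (5·15 + 4·3 + 13) = 0.7500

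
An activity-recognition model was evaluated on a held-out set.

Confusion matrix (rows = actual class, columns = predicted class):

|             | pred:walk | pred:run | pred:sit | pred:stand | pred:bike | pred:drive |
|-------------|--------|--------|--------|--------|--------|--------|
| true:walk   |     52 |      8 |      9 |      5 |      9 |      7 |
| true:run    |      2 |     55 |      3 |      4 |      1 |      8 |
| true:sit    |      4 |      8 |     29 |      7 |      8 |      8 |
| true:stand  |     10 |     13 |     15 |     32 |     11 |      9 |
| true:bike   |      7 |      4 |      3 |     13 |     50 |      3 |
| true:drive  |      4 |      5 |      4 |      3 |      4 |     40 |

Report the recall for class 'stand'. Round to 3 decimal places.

Treat 'stand' as positive and all other classes as negative.
recall = TP/(TP+FN).
stand: TP=32, FN=10+13+15+11+9=58 → 32/90 = 0.3556

0.356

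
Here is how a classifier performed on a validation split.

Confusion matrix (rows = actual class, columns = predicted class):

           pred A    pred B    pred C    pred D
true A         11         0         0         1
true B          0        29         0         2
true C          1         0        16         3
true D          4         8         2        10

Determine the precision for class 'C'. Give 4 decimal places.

One-vs-rest for 'C': TP = diagonal; FP = other classes predicted 'C'; FN = 'C' predicted as other.
precision = TP/(TP+FP).
C: TP=16, FP=0+0+2=2 → 16/18 = 0.88889

0.8889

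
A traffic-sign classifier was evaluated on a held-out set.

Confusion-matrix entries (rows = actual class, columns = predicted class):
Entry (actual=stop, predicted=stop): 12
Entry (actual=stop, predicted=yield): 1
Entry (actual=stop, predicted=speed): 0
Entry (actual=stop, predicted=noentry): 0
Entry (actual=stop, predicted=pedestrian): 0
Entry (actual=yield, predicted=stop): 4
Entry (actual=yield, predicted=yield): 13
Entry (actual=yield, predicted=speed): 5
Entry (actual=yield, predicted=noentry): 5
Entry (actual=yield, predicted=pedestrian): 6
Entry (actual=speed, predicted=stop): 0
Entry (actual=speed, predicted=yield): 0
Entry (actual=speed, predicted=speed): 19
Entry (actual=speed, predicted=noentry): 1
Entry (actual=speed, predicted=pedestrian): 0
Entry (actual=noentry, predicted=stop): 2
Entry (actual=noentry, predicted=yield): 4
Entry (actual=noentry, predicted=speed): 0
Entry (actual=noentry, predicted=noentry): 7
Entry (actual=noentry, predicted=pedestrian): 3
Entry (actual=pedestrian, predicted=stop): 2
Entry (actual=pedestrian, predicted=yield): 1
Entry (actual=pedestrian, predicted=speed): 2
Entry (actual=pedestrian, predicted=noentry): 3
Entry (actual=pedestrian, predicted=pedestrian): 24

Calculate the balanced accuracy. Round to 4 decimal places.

Balanced accuracy = mean of per-class recall.
  stop: recall = 12/13 = 0.92308
  yield: recall = 13/33 = 0.39394
  speed: recall = 19/20 = 0.95000
  noentry: recall = 7/16 = 0.43750
  pedestrian: recall = 24/32 = 0.75000
Mean = (0.92308 + 0.39394 + 0.95000 + 0.43750 + 0.75000) / 5 = 0.6909

0.6909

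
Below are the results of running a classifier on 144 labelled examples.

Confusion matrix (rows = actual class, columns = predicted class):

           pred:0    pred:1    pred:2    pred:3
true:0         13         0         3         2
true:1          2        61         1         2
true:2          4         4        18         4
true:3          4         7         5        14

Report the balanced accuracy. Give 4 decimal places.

Balanced accuracy = mean of per-class recall.
  0: recall = 13/18 = 0.72222
  1: recall = 61/66 = 0.92424
  2: recall = 18/30 = 0.60000
  3: recall = 14/30 = 0.46667
Mean = (0.72222 + 0.92424 + 0.60000 + 0.46667) / 4 = 0.6783

0.6783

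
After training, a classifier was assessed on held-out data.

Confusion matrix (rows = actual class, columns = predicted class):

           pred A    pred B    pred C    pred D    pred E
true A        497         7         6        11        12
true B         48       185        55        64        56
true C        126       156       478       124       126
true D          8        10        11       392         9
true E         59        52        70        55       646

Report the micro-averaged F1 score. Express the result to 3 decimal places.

Micro-averaging pools counts across classes: ΣTP=2198, ΣFP=1065, ΣFN=1065.
Micro-F1 score = 2·TP/(2·TP+FP+FN) on pooled counts = 0.674 (equals overall accuracy in single-label multiclass).

0.674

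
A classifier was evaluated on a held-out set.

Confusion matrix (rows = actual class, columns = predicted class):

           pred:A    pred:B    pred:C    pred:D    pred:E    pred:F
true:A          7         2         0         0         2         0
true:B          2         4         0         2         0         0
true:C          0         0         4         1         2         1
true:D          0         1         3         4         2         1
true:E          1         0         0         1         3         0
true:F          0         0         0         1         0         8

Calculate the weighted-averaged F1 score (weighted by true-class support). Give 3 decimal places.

0.577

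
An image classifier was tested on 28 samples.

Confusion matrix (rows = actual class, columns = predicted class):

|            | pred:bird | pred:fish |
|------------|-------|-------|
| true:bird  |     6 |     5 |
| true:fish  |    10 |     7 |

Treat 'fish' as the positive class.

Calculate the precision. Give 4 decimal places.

Precision = TP/(TP+FP) = 7/(7+5) = 7/12 = 0.5833

0.5833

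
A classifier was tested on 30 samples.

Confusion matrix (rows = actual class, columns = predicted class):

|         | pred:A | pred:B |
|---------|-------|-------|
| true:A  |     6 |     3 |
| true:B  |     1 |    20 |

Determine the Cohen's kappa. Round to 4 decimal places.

Observed agreement pₒ = trace/N = 26/30 = 0.86667
Expected agreement pₑ = Σ (rowᵢ·colᵢ)/N² = (9·7 + 21·23)/30² = 0.60667
κ = (pₒ − pₑ)/(1 − pₑ) = (0.86667 − 0.60667)/(1 − 0.60667) = 0.6610

0.6610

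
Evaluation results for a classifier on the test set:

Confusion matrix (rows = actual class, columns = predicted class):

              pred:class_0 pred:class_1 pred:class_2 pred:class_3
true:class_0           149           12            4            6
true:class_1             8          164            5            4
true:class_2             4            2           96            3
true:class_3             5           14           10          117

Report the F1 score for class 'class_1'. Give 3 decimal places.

0.879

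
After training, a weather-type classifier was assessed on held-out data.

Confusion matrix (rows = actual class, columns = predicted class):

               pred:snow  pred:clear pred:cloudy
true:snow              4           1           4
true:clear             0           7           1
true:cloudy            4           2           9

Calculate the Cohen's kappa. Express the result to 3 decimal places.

0.420

Observed agreement pₒ = trace/N = 20/32 = 0.6250
Expected agreement pₑ = Σ (rowᵢ·colᵢ)/N² = (9·8 + 8·10 + 15·14)/32² = 0.3535
κ = (pₒ − pₑ)/(1 − pₑ) = (0.6250 − 0.3535)/(1 − 0.3535) = 0.420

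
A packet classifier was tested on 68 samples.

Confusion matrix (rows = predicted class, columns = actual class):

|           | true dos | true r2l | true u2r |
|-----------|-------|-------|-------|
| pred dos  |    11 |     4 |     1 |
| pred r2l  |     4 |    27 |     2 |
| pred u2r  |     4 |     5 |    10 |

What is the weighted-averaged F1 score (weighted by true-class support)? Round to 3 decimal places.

0.709

Per-class F1 score (2·TP/(2·TP+FP+FN)):
  dos: TP=11, FP=4+1=5, FN=4+4=8 → 22/35 = 0.6286
  r2l: TP=27, FP=4+2=6, FN=4+5=9 → 54/69 = 0.7826
  u2r: TP=10, FP=4+5=9, FN=1+2=3 → 20/32 = 0.6250
Weighted-F1 score = Σ (supportᵢ/N)·F1 scoreᵢ with N=68: (19/68)·0.6286 + (36/68)·0.7826 + (13/68)·0.6250 = 0.709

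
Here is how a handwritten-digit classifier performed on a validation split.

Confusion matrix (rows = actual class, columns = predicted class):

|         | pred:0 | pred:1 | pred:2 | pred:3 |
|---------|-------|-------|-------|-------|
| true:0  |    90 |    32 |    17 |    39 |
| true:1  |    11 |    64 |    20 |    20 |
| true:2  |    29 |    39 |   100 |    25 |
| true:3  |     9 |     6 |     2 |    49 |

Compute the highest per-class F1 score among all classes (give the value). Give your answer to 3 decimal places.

Per-class F1 score (2·TP/(2·TP+FP+FN)):
  0: TP=90, FP=11+29+9=49, FN=32+17+39=88 → 180/317 = 0.5678
  1: TP=64, FP=32+39+6=77, FN=11+20+20=51 → 128/256 = 0.5000
  2: TP=100, FP=17+20+2=39, FN=29+39+25=93 → 200/332 = 0.6024
  3: TP=49, FP=39+20+25=84, FN=9+6+2=17 → 98/199 = 0.4925
Highest is class '2' with F1 score = 0.602.

0.602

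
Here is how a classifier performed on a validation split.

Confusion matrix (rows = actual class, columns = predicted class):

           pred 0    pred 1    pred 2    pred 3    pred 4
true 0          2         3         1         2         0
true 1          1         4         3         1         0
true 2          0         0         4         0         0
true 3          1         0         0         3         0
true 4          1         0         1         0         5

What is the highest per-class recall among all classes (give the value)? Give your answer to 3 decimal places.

Per-class recall (TP/(TP+FN)):
  0: TP=2, FN=3+1+2+0=6 → 2/8 = 0.2500
  1: TP=4, FN=1+3+1+0=5 → 4/9 = 0.4444
  2: TP=4, FN=0+0+0+0=0 → 4/4 = 1.0000
  3: TP=3, FN=1+0+0+0=1 → 3/4 = 0.7500
  4: TP=5, FN=1+0+1+0=2 → 5/7 = 0.7143
Highest is class '2' with recall = 1.000.

1.000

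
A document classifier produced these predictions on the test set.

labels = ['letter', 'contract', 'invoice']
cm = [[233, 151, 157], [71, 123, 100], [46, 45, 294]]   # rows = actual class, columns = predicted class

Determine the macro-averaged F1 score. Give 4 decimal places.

Per-class F1 score (2·TP/(2·TP+FP+FN)):
  letter: TP=233, FP=71+46=117, FN=151+157=308 → 466/891 = 0.52301
  contract: TP=123, FP=151+45=196, FN=71+100=171 → 246/613 = 0.40131
  invoice: TP=294, FP=157+100=257, FN=46+45=91 → 588/936 = 0.62821
Macro-F1 score = mean = (0.52301 + 0.40131 + 0.62821) / 3 = 0.5175

0.5175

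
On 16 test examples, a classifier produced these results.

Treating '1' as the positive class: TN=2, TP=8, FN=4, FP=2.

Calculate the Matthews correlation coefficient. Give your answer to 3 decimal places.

0.149

MCC = (TP·TN − FP·FN) / √((TP+FP)(TP+FN)(TN+FP)(TN+FN))
Numerator = 8·2 − 2·4 = 8
Denominator = √(10·12·4·6) = √2880 = 53.6656
MCC = 8 / 53.6656 = 0.149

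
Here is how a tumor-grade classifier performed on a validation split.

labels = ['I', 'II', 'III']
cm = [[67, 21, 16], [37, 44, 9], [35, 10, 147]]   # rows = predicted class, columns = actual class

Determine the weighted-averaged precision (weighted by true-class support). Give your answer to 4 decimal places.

Per-class precision (TP/(TP+FP)):
  I: TP=67, FP=21+16=37 → 67/104 = 0.64423
  II: TP=44, FP=37+9=46 → 44/90 = 0.48889
  III: TP=147, FP=35+10=45 → 147/192 = 0.76563
Weighted-precision = Σ (supportᵢ/N)·precisionᵢ with N=386: (139/386)·0.64423 + (75/386)·0.48889 + (172/386)·0.76563 = 0.6681

0.6681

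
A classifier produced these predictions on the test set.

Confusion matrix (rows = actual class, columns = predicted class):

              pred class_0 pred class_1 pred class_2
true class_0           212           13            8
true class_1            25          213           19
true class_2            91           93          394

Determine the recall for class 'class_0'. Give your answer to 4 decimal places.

0.9099

Take TP from the diagonal, FP from the rest of the 'class_0' prediction marginal, FN from the rest of the 'class_0' actual marginal.
recall = TP/(TP+FN).
class_0: TP=212, FN=13+8=21 → 212/233 = 0.90987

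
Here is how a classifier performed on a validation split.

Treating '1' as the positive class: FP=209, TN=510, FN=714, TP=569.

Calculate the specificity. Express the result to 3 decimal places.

0.709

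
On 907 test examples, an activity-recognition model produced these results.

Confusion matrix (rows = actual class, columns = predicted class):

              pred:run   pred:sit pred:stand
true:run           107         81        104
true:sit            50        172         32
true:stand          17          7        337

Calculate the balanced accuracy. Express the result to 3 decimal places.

0.659

Balanced accuracy = mean of per-class recall.
  run: recall = 107/292 = 0.3664
  sit: recall = 172/254 = 0.6772
  stand: recall = 337/361 = 0.9335
Mean = (0.3664 + 0.6772 + 0.9335) / 3 = 0.659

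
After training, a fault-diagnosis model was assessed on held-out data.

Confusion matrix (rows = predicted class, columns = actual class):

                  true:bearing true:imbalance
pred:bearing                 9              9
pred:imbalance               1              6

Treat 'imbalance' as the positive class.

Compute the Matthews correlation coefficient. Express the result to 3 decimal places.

0.327

MCC = (TP·TN − FP·FN) / √((TP+FP)(TP+FN)(TN+FP)(TN+FN))
Numerator = 6·9 − 1·9 = 45
Denominator = √(7·15·10·18) = √18900 = 137.4773
MCC = 45 / 137.4773 = 0.327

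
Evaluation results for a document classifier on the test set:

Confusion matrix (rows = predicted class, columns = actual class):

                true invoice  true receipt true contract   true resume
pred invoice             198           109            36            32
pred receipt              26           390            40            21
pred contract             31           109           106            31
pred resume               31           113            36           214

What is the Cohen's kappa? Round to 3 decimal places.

Observed agreement pₒ = trace/N = 908/1523 = 0.5962
Expected agreement pₑ = Σ (rowᵢ·colᵢ)/N² = (286·375 + 721·477 + 218·277 + 298·394)/1523² = 0.2712
κ = (pₒ − pₑ)/(1 − pₑ) = (0.5962 − 0.2712)/(1 − 0.2712) = 0.446

0.446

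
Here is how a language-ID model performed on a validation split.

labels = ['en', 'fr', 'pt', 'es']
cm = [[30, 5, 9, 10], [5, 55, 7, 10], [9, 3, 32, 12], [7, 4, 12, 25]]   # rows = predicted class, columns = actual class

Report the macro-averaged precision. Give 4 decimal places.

0.5905

Per-class precision (TP/(TP+FP)):
  en: TP=30, FP=5+9+10=24 → 30/54 = 0.55556
  fr: TP=55, FP=5+7+10=22 → 55/77 = 0.71429
  pt: TP=32, FP=9+3+12=24 → 32/56 = 0.57143
  es: TP=25, FP=7+4+12=23 → 25/48 = 0.52083
Macro-precision = mean = (0.55556 + 0.71429 + 0.57143 + 0.52083) / 4 = 0.5905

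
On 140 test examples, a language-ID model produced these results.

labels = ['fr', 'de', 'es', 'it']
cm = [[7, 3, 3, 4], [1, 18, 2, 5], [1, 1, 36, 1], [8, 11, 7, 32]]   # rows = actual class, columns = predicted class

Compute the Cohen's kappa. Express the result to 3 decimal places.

0.535

Observed agreement pₒ = trace/N = 93/140 = 0.6643
Expected agreement pₑ = Σ (rowᵢ·colᵢ)/N² = (17·17 + 26·33 + 39·48 + 58·42)/140² = 0.2783
κ = (pₒ − pₑ)/(1 − pₑ) = (0.6643 − 0.2783)/(1 − 0.2783) = 0.535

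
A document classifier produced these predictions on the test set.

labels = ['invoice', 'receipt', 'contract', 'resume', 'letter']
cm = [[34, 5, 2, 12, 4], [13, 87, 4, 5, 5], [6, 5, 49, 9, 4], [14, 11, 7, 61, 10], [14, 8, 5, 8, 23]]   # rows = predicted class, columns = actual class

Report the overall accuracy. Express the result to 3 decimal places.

Accuracy = trace / total = (34+87+49+61+23=254) / 405 = 254/405 = 0.627

0.627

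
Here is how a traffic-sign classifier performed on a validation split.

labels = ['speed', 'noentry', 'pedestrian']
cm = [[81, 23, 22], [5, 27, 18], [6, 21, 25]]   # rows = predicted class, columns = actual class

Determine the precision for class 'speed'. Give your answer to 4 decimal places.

Treat 'speed' as positive and all other classes as negative.
precision = TP/(TP+FP).
speed: TP=81, FP=23+22=45 → 81/126 = 0.64286

0.6429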